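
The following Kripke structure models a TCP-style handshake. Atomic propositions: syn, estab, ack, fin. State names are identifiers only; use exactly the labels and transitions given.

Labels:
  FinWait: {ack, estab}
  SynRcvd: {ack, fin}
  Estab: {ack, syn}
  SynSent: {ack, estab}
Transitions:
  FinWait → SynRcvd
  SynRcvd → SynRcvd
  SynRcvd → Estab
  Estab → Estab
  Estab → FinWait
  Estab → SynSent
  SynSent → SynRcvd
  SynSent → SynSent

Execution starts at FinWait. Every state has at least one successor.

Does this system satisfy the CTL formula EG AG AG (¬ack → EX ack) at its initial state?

States satisfying AG AG (¬ack → EX ack): {FinWait, SynRcvd, Estab, SynSent}.
States satisfying EG AG AG (¬ack → EX ack): {FinWait, SynRcvd, Estab, SynSent}.
FinWait ∈ Sat(EG AG AG (¬ack → EX ack)).

Satisfied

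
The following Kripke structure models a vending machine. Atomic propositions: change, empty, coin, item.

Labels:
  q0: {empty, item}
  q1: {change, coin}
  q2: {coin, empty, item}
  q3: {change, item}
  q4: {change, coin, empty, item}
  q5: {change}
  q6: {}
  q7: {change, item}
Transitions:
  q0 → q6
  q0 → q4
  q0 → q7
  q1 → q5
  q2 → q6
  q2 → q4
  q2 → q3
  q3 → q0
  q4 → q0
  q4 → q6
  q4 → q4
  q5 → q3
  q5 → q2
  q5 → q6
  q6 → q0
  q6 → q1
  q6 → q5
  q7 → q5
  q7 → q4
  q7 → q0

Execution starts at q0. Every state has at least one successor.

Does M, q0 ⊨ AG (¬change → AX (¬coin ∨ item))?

States satisfying ¬change → AX (¬coin ∨ item): {q0, q1, q2, q3, q4, q5, q7}.
States satisfying AG (¬change → AX (¬coin ∨ item)): ∅.
q6 is reachable from q0 and violates ¬change → AX (¬coin ∨ item), so AG fails at q0.
q0 ∉ Sat(AG (¬change → AX (¬coin ∨ item))).

Violated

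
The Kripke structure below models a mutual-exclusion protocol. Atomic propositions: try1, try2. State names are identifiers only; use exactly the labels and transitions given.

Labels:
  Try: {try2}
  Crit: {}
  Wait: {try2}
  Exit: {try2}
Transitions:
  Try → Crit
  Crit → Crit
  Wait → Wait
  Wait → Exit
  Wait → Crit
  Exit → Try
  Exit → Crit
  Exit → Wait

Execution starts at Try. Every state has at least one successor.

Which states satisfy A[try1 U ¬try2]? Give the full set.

{Crit}

States satisfying try1: ∅.
States satisfying ¬try2: {Crit}.
States satisfying A[try1 U ¬try2]: {Crit}.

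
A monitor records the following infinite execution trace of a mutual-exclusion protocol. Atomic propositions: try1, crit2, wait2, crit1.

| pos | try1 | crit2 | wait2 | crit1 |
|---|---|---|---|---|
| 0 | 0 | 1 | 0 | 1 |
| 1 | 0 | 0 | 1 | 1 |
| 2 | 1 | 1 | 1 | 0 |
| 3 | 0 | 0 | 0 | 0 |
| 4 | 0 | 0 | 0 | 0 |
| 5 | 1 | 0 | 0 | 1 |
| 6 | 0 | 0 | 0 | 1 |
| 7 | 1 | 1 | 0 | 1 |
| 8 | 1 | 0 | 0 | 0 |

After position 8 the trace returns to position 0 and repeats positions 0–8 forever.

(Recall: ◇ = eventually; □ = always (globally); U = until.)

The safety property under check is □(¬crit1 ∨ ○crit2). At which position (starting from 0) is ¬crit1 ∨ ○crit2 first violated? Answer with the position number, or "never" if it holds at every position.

At position 0 the labels are {crit1, crit2} and the next position 1 has {crit1, wait2}, so ¬crit1 ∨ ○crit2 is false there. This is the first violation.

0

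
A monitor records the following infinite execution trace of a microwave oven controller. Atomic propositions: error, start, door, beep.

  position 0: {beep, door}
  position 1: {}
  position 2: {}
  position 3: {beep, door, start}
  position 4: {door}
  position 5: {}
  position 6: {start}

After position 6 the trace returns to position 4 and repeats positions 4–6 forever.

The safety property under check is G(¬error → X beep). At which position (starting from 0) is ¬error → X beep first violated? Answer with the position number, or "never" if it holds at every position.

0

At position 0 the labels are {beep, door} and the next position 1 has {}, so ¬error → X beep is false there. This is the first violation.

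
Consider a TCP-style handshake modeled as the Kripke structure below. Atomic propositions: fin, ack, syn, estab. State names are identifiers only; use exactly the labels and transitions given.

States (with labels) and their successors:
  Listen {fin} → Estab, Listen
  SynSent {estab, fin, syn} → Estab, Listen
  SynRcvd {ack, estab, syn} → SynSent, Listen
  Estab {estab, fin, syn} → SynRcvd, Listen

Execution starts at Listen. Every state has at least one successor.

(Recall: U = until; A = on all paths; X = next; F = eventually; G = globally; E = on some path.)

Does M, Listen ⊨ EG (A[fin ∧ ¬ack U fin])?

States satisfying A[fin ∧ ¬ack U fin]: {Listen, SynSent, Estab}.
States satisfying EG (A[fin ∧ ¬ack U fin]): {Listen, SynSent, Estab}.
Listen ∈ Sat(EG (A[fin ∧ ¬ack U fin])).

Satisfied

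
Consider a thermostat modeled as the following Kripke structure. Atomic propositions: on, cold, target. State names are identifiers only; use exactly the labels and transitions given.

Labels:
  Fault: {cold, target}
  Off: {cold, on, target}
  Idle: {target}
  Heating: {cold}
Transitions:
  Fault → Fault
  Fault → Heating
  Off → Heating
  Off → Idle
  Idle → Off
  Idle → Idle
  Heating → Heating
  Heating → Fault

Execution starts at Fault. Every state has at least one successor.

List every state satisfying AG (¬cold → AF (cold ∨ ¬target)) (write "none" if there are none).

States satisfying ¬cold → AF (cold ∨ ¬target): {Fault, Off, Heating}.
States satisfying AG (¬cold → AF (cold ∨ ¬target)): {Fault, Heating}.

{Fault, Heating}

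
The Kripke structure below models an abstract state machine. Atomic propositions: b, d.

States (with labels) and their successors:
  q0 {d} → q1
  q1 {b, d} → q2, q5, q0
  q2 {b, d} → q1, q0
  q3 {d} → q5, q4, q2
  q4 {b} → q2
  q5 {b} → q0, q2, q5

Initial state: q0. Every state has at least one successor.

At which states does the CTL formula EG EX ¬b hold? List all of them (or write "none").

{q1, q2, q5}

States satisfying EX ¬b: {q1, q2, q5}.
States satisfying EG EX ¬b: {q1, q2, q5}.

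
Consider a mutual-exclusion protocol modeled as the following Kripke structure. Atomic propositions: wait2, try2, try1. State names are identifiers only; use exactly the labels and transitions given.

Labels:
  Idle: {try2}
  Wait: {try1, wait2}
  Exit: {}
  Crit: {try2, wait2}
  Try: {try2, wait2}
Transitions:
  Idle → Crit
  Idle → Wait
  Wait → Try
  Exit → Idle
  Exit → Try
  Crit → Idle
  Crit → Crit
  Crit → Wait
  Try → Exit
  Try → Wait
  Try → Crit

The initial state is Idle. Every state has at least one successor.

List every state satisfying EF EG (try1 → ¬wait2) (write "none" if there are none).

{Idle, Wait, Exit, Crit, Try}

States satisfying EG (try1 → ¬wait2): {Idle, Exit, Crit, Try}.
States satisfying EF EG (try1 → ¬wait2): {Idle, Wait, Exit, Crit, Try}.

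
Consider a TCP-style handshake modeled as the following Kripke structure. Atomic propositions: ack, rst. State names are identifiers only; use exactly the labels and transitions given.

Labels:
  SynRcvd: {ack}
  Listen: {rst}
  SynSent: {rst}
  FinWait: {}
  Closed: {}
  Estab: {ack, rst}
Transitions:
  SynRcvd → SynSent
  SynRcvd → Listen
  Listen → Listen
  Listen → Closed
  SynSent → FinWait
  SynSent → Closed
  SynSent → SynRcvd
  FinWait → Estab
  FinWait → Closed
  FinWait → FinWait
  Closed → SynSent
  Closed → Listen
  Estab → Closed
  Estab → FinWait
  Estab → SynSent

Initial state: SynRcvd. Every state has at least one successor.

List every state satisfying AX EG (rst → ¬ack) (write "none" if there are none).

States satisfying EG (rst → ¬ack): {SynRcvd, Listen, SynSent, FinWait, Closed}.
States satisfying AX EG (rst → ¬ack): {SynRcvd, Listen, SynSent, Closed, Estab}.

{SynRcvd, Listen, SynSent, Closed, Estab}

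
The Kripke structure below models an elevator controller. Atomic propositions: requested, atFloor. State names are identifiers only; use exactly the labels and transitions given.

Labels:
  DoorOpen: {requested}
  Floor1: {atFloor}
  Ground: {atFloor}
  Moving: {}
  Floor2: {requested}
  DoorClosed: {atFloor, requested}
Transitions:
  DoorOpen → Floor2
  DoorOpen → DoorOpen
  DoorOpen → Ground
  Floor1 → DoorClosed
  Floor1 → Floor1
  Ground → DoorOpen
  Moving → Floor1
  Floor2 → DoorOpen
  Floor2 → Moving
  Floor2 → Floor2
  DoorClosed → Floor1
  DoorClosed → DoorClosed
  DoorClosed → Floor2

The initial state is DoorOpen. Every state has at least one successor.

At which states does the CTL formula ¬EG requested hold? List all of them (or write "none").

{Floor1, Ground, Moving}

States satisfying requested: {DoorOpen, Floor2, DoorClosed}.
States satisfying EG requested: {DoorOpen, Floor2, DoorClosed}.
States satisfying ¬EG requested: {Floor1, Ground, Moving}.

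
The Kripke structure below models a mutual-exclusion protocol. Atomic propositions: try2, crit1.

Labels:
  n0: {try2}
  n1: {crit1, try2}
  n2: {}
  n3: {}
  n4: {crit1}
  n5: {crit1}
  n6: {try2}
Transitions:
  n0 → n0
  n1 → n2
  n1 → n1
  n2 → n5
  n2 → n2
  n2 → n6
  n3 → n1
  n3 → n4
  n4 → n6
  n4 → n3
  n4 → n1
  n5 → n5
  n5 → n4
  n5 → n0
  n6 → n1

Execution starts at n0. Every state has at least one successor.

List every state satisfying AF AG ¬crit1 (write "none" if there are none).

States satisfying AG ¬crit1: {n0}.
States satisfying AF AG ¬crit1: {n0}.

{n0}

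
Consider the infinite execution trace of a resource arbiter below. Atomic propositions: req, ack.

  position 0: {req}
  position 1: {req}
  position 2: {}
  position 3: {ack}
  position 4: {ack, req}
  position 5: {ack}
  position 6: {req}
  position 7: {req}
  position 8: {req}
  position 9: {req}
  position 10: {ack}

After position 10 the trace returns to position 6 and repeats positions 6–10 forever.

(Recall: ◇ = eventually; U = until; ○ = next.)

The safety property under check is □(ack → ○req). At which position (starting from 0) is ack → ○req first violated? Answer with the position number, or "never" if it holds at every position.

Check ack → ○req at each position in order: 0 ✓, 1 ✓, 2 ✓, 3 ✓.
At position 4 the labels are {ack, req} and the next position 5 has {ack}, so ack → ○req is false there. This is the first violation.

4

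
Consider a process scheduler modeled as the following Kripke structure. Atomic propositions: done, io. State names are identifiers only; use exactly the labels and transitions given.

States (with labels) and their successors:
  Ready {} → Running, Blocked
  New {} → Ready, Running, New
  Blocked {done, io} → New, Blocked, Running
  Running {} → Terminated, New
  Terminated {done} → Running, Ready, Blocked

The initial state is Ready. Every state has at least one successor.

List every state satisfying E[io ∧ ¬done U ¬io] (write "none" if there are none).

{Ready, New, Running, Terminated}

States satisfying io ∧ ¬done: ∅.
States satisfying ¬io: {Ready, New, Running, Terminated}.
States satisfying E[io ∧ ¬done U ¬io]: {Ready, New, Running, Terminated}.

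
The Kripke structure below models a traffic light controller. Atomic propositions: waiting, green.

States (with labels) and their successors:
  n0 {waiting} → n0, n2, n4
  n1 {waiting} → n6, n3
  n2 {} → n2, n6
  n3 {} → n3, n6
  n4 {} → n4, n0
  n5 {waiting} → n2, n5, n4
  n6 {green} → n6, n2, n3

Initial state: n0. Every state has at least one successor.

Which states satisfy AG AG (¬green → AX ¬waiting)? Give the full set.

{n1, n2, n3, n6}

States satisfying AG (¬green → AX ¬waiting): {n1, n2, n3, n6}.
States satisfying AG AG (¬green → AX ¬waiting): {n1, n2, n3, n6}.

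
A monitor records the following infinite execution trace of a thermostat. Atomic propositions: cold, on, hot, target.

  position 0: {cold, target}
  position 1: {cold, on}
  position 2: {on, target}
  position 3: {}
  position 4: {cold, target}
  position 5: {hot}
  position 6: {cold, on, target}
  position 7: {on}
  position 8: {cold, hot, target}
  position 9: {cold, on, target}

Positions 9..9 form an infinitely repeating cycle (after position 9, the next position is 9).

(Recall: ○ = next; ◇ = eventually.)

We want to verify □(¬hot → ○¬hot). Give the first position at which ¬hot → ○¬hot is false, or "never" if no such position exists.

Check ¬hot → ○¬hot at each position in order: 0 ✓, 1 ✓, 2 ✓, 3 ✓.
At position 4 the labels are {cold, target} and the next position 5 has {hot}, so ¬hot → ○¬hot is false there. This is the first violation.

4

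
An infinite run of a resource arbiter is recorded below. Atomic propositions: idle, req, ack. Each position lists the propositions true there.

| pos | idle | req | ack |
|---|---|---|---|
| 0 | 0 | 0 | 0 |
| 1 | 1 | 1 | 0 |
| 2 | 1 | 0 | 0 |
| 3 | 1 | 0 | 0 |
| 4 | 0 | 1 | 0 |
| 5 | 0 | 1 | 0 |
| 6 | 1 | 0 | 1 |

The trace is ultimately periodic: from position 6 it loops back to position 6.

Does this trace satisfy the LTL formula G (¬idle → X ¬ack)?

Violated

¬idle → X ¬ack must hold at every position from 0 onward. It fails at position 5, so G (¬idle → X ¬ack) is false.
Positions where ¬idle holds: 0, 4, 5.
Check X ¬ack at each: 0→ok, 4→ok, 5→fails.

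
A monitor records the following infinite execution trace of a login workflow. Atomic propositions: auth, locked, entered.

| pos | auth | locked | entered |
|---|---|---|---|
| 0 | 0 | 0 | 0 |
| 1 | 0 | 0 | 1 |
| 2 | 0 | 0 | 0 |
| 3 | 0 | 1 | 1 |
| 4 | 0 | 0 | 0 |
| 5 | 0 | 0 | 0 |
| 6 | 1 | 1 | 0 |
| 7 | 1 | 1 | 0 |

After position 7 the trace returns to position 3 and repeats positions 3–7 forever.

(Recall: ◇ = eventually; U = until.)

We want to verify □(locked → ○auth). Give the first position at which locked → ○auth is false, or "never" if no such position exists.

3

Check locked → ○auth at each position in order: 0 ✓, 1 ✓, 2 ✓.
At position 3 the labels are {entered, locked} and the next position 4 has {}, so locked → ○auth is false there. This is the first violation.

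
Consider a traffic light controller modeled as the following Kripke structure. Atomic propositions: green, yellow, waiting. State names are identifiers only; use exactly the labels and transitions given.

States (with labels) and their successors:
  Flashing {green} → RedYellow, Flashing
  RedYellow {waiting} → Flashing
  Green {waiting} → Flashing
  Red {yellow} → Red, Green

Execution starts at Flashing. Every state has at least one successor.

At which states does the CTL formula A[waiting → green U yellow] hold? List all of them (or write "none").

States satisfying waiting → green: {Flashing, Red}.
States satisfying yellow: {Red}.
States satisfying A[waiting → green U yellow]: {Red}.

{Red}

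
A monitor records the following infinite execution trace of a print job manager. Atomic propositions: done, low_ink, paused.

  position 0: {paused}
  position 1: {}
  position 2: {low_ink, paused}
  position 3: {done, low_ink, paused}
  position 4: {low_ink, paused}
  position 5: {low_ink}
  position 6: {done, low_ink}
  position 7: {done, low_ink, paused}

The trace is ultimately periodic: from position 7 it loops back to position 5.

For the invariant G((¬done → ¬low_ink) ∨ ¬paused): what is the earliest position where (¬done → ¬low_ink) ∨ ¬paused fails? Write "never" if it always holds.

Check (¬done → ¬low_ink) ∨ ¬paused at each position in order: 0 ✓, 1 ✓.
At position 2 the labels are {low_ink, paused}, so (¬done → ¬low_ink) ∨ ¬paused is false there. This is the first violation.

2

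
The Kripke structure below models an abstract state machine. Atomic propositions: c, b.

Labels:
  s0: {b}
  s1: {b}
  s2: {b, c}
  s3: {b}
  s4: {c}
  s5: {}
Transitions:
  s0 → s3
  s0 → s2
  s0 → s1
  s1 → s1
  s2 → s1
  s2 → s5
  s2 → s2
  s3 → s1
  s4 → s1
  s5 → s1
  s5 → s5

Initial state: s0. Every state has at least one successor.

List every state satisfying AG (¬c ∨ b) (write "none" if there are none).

{s0, s1, s2, s3, s5}

States satisfying ¬c ∨ b: {s0, s1, s2, s3, s5}.
States satisfying AG (¬c ∨ b): {s0, s1, s2, s3, s5}.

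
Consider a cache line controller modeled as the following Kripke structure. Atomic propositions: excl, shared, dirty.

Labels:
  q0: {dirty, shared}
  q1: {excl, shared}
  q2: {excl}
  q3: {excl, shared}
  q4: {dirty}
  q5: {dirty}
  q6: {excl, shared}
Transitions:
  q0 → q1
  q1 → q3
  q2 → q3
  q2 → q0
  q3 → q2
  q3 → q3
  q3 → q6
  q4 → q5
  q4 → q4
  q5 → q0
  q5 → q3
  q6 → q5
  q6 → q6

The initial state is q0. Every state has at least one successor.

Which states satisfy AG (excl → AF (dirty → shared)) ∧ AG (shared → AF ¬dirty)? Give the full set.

States satisfying excl → AF (dirty → shared): {q0, q1, q2, q3, q4, q5, q6}.
States satisfying AG (excl → AF (dirty → shared)): {q0, q1, q2, q3, q4, q5, q6}.
States satisfying shared → AF ¬dirty: {q0, q1, q2, q3, q4, q5, q6}.
States satisfying AG (shared → AF ¬dirty): {q0, q1, q2, q3, q4, q5, q6}.
States satisfying AG (excl → AF (dirty → shared)) ∧ AG (shared → AF ¬dirty): {q0, q1, q2, q3, q4, q5, q6}.

{q0, q1, q2, q3, q4, q5, q6}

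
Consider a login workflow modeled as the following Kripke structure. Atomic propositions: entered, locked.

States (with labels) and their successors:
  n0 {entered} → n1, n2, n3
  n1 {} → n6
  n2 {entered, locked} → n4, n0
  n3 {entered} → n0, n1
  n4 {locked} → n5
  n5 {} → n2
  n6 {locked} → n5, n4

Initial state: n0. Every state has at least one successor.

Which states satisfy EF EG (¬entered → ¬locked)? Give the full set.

States satisfying EG (¬entered → ¬locked): {n0, n2, n3, n5}.
States satisfying EF EG (¬entered → ¬locked): {n0, n1, n2, n3, n4, n5, n6}.

{n0, n1, n2, n3, n4, n5, n6}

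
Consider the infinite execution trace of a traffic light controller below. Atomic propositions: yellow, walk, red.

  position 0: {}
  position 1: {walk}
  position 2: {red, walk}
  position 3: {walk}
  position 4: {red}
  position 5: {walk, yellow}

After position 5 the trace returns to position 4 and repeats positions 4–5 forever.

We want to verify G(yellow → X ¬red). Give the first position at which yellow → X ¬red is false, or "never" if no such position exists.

Check yellow → X ¬red at each position in order: 0 ✓, 1 ✓, 2 ✓, 3 ✓, 4 ✓.
At position 5 the labels are {walk, yellow} and the next position 4 has {red}, so yellow → X ¬red is false there. This is the first violation.

5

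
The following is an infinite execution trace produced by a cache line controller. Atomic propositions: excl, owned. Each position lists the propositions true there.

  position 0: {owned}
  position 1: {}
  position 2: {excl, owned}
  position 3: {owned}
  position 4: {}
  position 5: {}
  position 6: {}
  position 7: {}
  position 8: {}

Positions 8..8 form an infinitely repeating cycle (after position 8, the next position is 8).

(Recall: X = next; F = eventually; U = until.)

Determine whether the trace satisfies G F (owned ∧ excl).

Violated

F (owned ∧ excl) must hold at every position from 0 onward. It fails at position 3, so G F (owned ∧ excl) is false.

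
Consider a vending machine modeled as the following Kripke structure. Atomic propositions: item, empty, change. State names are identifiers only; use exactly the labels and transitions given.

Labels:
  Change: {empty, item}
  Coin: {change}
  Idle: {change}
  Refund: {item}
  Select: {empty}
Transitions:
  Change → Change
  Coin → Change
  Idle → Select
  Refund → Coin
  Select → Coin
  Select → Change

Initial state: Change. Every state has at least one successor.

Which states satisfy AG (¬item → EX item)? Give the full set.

{Change, Coin, Refund, Select}

States satisfying ¬item → EX item: {Change, Coin, Refund, Select}.
States satisfying AG (¬item → EX item): {Change, Coin, Refund, Select}.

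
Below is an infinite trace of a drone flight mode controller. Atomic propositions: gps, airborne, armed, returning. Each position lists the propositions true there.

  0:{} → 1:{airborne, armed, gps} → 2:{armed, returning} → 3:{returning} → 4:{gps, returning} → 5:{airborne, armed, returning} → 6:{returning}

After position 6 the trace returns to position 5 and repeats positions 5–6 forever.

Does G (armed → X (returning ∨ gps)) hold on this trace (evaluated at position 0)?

armed → X (returning ∨ gps) holds at every position 0..6, and those are all positions ever visited, so G (armed → X (returning ∨ gps)) holds.
Positions where armed holds: 1, 2, 5.
Check X (returning ∨ gps) at each: 1→ok, 2→ok, 5→ok.

Holds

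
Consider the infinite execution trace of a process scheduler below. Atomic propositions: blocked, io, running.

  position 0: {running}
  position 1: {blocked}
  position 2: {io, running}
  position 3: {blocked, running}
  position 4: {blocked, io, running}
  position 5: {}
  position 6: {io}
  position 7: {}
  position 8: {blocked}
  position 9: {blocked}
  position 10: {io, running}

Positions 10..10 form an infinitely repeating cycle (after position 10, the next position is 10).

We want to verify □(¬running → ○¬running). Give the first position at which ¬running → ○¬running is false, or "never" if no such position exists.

Check ¬running → ○¬running at each position in order: 0 ✓.
At position 1 the labels are {blocked} and the next position 2 has {io, running}, so ¬running → ○¬running is false there. This is the first violation.

1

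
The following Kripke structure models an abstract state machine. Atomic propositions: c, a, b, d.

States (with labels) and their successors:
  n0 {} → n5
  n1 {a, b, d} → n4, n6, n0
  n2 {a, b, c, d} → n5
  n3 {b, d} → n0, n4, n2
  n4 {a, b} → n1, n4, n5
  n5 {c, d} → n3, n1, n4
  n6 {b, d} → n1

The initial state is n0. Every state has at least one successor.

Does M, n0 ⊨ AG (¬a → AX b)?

Does not hold

States satisfying ¬a → AX b: {n1, n2, n4, n5, n6}.
States satisfying AG (¬a → AX b): ∅.
n0 is reachable from n0 and violates ¬a → AX b, so AG fails at n0.
n0 ∉ Sat(AG (¬a → AX b)).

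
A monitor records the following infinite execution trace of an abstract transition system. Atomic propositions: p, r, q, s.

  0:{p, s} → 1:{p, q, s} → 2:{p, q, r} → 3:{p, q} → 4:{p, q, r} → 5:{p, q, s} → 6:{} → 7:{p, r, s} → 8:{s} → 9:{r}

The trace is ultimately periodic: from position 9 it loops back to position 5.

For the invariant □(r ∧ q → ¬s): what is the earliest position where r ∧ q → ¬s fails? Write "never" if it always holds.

never

r ∧ q → ¬s holds at every position 0..9, and those are all the positions the trace ever visits, so the invariant □(r ∧ q → ¬s) is never violated.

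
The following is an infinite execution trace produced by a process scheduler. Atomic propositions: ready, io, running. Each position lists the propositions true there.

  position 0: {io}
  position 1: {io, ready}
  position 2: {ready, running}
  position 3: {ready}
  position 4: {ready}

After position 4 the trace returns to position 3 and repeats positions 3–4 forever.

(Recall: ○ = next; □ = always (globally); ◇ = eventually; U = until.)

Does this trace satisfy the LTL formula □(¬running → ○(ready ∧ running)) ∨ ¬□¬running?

Yes

¬running → ○(ready ∧ running) must hold at every position from 0 onward. It fails at position 0, so □(¬running → ○(ready ∧ running)) is false.
Positions where ¬running holds: 0, 1, 3, 4.
Check ○(ready ∧ running) at each: 0→fails, 1→ok, 3→fails, 4→fails.
At position 0: □(¬running → ○(ready ∧ running)) is false; ¬□¬running is true; so □(¬running → ○(ready ∧ running)) ∨ ¬□¬running is true.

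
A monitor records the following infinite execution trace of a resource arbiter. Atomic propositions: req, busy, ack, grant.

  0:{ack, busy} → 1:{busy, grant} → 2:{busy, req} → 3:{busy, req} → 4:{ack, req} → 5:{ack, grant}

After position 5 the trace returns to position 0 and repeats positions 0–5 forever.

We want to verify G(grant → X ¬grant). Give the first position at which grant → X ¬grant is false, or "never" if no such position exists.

never

grant → X ¬grant holds at every position 0..5, and those are all the positions the trace ever visits, so the invariant G(grant → X ¬grant) is never violated.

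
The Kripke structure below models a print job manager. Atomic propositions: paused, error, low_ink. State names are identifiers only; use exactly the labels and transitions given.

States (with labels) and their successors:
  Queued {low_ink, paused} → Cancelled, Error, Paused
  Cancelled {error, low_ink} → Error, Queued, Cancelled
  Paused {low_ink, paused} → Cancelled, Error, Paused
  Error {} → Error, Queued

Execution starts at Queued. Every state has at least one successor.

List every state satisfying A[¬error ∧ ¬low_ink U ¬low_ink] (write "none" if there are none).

States satisfying ¬error ∧ ¬low_ink: {Error}.
States satisfying ¬low_ink: {Error}.
States satisfying A[¬error ∧ ¬low_ink U ¬low_ink]: {Error}.

{Error}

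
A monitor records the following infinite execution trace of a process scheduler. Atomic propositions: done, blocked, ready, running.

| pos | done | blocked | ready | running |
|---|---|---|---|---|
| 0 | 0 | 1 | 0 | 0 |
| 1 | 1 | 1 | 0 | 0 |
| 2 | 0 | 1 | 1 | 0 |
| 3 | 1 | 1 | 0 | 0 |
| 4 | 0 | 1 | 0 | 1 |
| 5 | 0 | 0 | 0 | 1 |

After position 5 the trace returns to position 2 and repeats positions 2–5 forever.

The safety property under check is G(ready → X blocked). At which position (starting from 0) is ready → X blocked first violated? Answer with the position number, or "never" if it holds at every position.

ready → X blocked holds at every position 0..5, and those are all the positions the trace ever visits, so the invariant G(ready → X blocked) is never violated.

never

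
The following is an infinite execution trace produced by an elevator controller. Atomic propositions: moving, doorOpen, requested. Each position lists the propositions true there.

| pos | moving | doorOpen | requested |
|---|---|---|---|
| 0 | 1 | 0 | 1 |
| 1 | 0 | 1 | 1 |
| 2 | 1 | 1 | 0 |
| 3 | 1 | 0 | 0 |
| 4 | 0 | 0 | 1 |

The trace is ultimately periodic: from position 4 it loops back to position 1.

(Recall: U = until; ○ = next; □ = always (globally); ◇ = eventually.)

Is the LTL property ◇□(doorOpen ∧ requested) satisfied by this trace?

□(doorOpen ∧ requested) is false at every position 0..4, so it never becomes true and ◇□(doorOpen ∧ requested) fails.

Does not hold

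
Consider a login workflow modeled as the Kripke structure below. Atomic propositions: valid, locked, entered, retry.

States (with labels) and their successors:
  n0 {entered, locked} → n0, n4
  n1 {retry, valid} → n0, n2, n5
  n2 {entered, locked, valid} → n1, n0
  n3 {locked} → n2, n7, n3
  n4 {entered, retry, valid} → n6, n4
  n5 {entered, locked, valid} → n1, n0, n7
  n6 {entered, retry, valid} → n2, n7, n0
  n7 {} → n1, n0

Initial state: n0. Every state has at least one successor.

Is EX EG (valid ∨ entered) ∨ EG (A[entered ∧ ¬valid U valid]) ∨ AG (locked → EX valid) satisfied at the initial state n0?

Yes

States satisfying EG (valid ∨ entered): {n0, n1, n2, n4, n5, n6}.
States satisfying EX EG (valid ∨ entered): {n0, n1, n2, n3, n4, n5, n6, n7}.
States satisfying A[entered ∧ ¬valid U valid]: {n1, n2, n4, n5, n6}.
States satisfying EG (A[entered ∧ ¬valid U valid]): {n1, n2, n4, n5, n6}.
States satisfying locked → EX valid: {n0, n1, n2, n3, n4, n5, n6, n7}.
States satisfying AG (locked → EX valid): {n0, n1, n2, n3, n4, n5, n6, n7}.
States satisfying EX EG (valid ∨ entered) ∨ EG (A[entered ∧ ¬valid U valid]) ∨ AG (locked → EX valid): {n0, n1, n2, n3, n4, n5, n6, n7}.
n0 ∈ Sat(EX EG (valid ∨ entered) ∨ EG (A[entered ∧ ¬valid U valid]) ∨ AG (locked → EX valid)).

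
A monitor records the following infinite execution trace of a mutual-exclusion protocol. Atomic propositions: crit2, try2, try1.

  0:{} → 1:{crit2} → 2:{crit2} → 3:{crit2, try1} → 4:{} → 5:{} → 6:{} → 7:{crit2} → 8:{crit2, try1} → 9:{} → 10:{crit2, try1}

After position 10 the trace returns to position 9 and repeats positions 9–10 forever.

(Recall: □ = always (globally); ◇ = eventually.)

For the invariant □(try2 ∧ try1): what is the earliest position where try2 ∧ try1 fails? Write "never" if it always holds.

0

At position 0 the labels are {}, so try2 ∧ try1 is false there. This is the first violation.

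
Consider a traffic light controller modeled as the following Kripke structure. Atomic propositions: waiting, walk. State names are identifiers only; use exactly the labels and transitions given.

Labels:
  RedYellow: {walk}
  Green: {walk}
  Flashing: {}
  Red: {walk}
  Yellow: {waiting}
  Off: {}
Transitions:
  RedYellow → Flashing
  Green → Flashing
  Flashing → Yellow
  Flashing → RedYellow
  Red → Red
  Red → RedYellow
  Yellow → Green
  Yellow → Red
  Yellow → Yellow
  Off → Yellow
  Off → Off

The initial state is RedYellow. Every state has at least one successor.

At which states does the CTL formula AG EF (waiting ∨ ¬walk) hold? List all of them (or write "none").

States satisfying EF (waiting ∨ ¬walk): {RedYellow, Green, Flashing, Red, Yellow, Off}.
States satisfying AG EF (waiting ∨ ¬walk): {RedYellow, Green, Flashing, Red, Yellow, Off}.

{RedYellow, Green, Flashing, Red, Yellow, Off}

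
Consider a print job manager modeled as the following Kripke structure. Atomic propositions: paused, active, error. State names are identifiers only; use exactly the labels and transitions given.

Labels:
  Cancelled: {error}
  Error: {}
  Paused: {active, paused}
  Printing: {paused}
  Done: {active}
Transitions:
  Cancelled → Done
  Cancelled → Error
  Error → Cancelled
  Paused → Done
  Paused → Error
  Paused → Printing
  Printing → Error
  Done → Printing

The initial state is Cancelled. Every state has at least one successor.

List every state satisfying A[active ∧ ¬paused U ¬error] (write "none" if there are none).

States satisfying active ∧ ¬paused: {Done}.
States satisfying ¬error: {Error, Paused, Printing, Done}.
States satisfying A[active ∧ ¬paused U ¬error]: {Error, Paused, Printing, Done}.

{Error, Paused, Printing, Done}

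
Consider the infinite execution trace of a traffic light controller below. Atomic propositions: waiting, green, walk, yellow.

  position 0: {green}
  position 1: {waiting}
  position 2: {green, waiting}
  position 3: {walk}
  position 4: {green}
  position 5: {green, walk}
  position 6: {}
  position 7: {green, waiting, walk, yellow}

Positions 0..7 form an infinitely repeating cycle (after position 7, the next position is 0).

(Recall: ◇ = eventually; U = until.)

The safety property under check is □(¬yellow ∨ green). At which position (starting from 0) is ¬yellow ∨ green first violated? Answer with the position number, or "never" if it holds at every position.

never

¬yellow ∨ green holds at every position 0..7, and those are all the positions the trace ever visits, so the invariant □(¬yellow ∨ green) is never violated.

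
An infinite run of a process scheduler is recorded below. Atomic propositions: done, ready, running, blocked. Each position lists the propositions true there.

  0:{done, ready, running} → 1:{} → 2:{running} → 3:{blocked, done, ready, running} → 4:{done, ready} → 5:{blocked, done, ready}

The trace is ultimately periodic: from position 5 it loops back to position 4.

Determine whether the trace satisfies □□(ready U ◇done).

□(ready U ◇done) holds at every position 0..5, and those are all positions ever visited, so □□(ready U ◇done) holds.

Holds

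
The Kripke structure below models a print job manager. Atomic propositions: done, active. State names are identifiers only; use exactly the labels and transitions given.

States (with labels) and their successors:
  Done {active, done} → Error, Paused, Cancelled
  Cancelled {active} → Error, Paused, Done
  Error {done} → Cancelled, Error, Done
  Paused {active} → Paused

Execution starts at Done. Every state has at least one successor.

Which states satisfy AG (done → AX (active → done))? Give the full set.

{Paused}

States satisfying done → AX (active → done): {Cancelled, Paused}.
States satisfying AG (done → AX (active → done)): {Paused}.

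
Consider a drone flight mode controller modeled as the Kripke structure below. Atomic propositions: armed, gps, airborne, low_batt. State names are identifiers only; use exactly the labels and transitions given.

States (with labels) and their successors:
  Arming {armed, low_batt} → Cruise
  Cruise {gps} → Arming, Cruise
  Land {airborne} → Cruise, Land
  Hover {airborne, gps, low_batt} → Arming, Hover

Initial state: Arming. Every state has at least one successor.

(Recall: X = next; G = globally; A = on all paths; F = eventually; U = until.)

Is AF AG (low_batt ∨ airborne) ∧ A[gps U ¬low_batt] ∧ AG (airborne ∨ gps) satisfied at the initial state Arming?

Violated

States satisfying AG (low_batt ∨ airborne): ∅.
States satisfying AF AG (low_batt ∨ airborne): ∅.
States satisfying gps: {Cruise, Hover}.
States satisfying ¬low_batt: {Cruise, Land}.
States satisfying A[gps U ¬low_batt]: {Cruise, Land}.
States satisfying airborne ∨ gps: {Cruise, Land, Hover}.
States satisfying AG (airborne ∨ gps): ∅.
States satisfying A[gps U ¬low_batt] ∧ AG (airborne ∨ gps): ∅.
States satisfying AF AG (low_batt ∨ airborne) ∧ A[gps U ¬low_batt] ∧ AG (airborne ∨ gps): ∅.
Arming ∉ Sat(AF AG (low_batt ∨ airborne) ∧ A[gps U ¬low_batt] ∧ AG (airborne ∨ gps)).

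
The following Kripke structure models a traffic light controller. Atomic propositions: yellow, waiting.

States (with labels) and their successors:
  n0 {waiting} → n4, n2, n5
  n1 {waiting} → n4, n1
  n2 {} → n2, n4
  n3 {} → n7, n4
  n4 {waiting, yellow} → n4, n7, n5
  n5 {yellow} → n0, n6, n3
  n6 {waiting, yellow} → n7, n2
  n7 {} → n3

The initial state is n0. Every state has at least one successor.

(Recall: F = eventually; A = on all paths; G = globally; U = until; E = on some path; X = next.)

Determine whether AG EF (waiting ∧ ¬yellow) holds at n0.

States satisfying EF (waiting ∧ ¬yellow): {n0, n1, n2, n3, n4, n5, n6, n7}.
States satisfying AG EF (waiting ∧ ¬yellow): {n0, n1, n2, n3, n4, n5, n6, n7}.
Every state reachable from n0 satisfies EF (waiting ∧ ¬yellow).
n0 ∈ Sat(AG EF (waiting ∧ ¬yellow)).

Satisfied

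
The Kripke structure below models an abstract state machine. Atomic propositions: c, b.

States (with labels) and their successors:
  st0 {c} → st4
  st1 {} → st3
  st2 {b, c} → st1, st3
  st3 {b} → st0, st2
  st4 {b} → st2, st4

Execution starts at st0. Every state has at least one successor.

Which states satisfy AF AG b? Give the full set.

none

States satisfying AG b: ∅.
States satisfying AF AG b: ∅.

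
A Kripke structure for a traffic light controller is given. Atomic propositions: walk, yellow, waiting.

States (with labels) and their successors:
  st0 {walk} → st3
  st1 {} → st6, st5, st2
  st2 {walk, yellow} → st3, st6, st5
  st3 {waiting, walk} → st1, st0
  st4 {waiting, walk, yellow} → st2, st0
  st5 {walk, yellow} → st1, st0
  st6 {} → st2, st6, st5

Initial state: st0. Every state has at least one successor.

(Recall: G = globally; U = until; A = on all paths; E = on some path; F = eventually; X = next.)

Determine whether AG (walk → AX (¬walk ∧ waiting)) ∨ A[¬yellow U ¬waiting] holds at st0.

States satisfying walk → AX (¬walk ∧ waiting): {st1, st6}.
States satisfying AG (walk → AX (¬walk ∧ waiting)): ∅.
States satisfying ¬yellow: {st0, st1, st3, st6}.
States satisfying ¬waiting: {st0, st1, st2, st5, st6}.
States satisfying A[¬yellow U ¬waiting]: {st0, st1, st2, st3, st5, st6}.
States satisfying AG (walk → AX (¬walk ∧ waiting)) ∨ A[¬yellow U ¬waiting]: {st0, st1, st2, st3, st5, st6}.
st0 ∈ Sat(AG (walk → AX (¬walk ∧ waiting)) ∨ A[¬yellow U ¬waiting]).

Yes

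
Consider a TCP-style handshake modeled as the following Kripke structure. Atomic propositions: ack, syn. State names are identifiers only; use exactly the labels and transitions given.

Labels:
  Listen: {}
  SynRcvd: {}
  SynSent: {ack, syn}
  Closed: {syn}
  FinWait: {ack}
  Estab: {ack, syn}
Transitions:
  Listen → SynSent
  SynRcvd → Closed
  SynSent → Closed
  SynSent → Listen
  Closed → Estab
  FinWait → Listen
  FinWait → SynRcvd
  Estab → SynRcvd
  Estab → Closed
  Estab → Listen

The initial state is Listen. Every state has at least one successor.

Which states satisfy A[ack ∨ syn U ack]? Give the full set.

{SynSent, Closed, FinWait, Estab}

States satisfying ack ∨ syn: {SynSent, Closed, FinWait, Estab}.
States satisfying ack: {SynSent, FinWait, Estab}.
States satisfying A[ack ∨ syn U ack]: {SynSent, Closed, FinWait, Estab}.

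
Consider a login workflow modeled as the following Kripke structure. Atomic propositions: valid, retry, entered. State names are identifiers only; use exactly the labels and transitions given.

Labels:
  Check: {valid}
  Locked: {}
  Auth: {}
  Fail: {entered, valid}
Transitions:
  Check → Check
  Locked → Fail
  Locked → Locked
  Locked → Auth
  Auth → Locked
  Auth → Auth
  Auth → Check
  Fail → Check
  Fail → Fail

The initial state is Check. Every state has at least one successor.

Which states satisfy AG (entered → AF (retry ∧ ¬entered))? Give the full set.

{Check}

States satisfying entered → AF (retry ∧ ¬entered): {Check, Locked, Auth}.
States satisfying AG (entered → AF (retry ∧ ¬entered)): {Check}.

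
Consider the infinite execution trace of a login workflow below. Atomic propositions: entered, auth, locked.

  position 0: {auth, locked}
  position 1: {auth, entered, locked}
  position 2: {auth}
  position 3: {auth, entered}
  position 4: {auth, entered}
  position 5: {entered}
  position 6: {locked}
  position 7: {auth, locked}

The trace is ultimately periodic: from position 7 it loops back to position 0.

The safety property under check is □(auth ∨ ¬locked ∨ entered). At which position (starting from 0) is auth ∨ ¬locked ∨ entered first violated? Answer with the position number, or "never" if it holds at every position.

Check auth ∨ ¬locked ∨ entered at each position in order: 0 ✓, 1 ✓, 2 ✓, 3 ✓, 4 ✓, 5 ✓.
At position 6 the labels are {locked}, so auth ∨ ¬locked ∨ entered is false there. This is the first violation.

6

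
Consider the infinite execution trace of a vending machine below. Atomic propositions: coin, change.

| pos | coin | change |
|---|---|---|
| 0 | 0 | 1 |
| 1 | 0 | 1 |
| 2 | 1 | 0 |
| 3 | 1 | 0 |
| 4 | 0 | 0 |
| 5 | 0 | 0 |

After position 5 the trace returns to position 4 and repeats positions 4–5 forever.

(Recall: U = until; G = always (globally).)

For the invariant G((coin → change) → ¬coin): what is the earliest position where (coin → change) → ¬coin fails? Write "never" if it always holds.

never

(coin → change) → ¬coin holds at every position 0..5, and those are all the positions the trace ever visits, so the invariant G((coin → change) → ¬coin) is never violated.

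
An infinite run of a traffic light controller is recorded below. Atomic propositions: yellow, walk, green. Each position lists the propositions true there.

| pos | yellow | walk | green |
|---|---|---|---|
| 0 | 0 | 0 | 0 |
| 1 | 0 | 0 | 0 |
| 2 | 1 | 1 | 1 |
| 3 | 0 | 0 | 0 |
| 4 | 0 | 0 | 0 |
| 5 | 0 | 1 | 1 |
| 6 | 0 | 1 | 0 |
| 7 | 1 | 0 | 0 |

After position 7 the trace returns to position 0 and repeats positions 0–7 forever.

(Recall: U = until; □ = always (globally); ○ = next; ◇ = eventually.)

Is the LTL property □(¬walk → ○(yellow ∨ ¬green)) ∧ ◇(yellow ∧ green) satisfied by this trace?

¬walk → ○(yellow ∨ ¬green) must hold at every position from 0 onward. It fails at position 4, so □(¬walk → ○(yellow ∨ ¬green)) is false.
Positions where ¬walk holds: 0, 1, 3, 4, 7.
Check ○(yellow ∨ ¬green) at each: 0→ok, 1→ok, 3→ok, 4→fails, 7→ok.
yellow ∧ green holds at position 2, which is reachable from 0, so ◇(yellow ∧ green) holds.
At position 0: □(¬walk → ○(yellow ∨ ¬green)) is false; ◇(yellow ∧ green) is true; so □(¬walk → ○(yellow ∨ ¬green)) ∧ ◇(yellow ∧ green) is false.

No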